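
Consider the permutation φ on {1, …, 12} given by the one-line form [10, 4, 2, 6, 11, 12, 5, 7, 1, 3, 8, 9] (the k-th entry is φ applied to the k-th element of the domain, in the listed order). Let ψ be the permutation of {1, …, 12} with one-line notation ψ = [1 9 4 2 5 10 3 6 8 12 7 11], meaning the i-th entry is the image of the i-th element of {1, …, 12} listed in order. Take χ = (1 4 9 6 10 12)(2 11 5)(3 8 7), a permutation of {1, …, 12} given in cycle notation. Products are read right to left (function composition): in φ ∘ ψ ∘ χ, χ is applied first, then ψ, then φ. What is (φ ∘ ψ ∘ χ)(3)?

12

Chase 3: χ(3) = 8; ψ(8) = 6; φ(6) = 12. Hence (φ ∘ ψ ∘ χ)(3) = 12.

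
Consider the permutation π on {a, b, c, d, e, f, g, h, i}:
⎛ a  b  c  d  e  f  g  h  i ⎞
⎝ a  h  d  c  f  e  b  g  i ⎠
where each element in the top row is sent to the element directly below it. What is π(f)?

e

The entry below f in the array is e, so π(f) = e.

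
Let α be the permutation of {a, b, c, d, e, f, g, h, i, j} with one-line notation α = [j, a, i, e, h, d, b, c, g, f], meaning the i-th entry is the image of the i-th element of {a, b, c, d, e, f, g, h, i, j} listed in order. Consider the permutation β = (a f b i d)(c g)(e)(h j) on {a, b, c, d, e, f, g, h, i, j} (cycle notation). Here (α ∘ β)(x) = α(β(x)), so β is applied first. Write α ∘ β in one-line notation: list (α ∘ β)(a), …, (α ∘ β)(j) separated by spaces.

(α ∘ β)(x) = α(β(x)). Computing each image: α(β(a)) = α(f) = d, α(β(b)) = α(i) = g, α(β(c)) = α(g) = b, α(β(d)) = α(a) = j, α(β(e)) = α(e) = h, α(β(f)) = α(b) = a, α(β(g)) = α(c) = i, α(β(h)) = α(j) = f, α(β(i)) = α(d) = e, α(β(j)) = α(h) = c.
Hence α ∘ β = [d g b j h a i f e c].

d g b j h a i f e c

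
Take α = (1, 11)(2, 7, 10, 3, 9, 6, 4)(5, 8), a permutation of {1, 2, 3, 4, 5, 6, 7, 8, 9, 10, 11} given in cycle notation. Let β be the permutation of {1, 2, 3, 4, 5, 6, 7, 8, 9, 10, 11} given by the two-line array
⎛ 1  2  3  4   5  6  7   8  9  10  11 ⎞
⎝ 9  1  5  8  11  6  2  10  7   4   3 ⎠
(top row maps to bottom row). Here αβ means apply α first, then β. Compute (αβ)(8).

α(8) = 5, then β(5) = 11; composing gives (αβ)(8) = 11.

11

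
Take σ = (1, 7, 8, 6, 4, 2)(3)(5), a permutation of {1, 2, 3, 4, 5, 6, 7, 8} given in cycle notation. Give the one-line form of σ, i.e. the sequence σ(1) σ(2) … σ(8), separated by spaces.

Reading each image from the cycles: 1→7, 2→1, 3→3, 4→2, 5→5, 6→4, 7→8, 8→6.
So the one-line form is 7 1 3 2 5 4 8 6.

7 1 3 2 5 4 8 6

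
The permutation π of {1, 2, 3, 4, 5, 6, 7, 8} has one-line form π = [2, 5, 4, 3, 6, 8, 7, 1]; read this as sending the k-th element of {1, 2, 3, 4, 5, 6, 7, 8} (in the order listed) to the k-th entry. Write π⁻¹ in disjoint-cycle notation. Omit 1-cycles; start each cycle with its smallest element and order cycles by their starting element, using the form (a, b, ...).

First write π in disjoint cycles: (1, 2, 5, 6, 8)(3, 4).
Reversing each cycle (and rotating so the smallest element leads) gives π⁻¹ = (1, 8, 6, 5, 2)(3, 4).

(1, 8, 6, 5, 2)(3, 4)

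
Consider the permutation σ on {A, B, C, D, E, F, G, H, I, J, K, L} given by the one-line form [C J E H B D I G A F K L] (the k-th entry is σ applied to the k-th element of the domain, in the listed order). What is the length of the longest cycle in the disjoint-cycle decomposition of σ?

Decomposing into disjoint cycles gives (A C E B J F D H G I); the longest has length 10.

10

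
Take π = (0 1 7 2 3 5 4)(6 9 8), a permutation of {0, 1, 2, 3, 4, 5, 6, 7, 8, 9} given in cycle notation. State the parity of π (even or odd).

The cycle lengths are 7, 3.
A cycle is odd iff its length is even; π has 0 even-length cycles, so sgn(π) = (−1)^0 and π is even.

even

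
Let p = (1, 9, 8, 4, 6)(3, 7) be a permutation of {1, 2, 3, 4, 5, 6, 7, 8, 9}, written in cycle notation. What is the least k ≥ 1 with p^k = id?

10

The cycle type of p is (5, 2, 1, 1).
The order of p is the least common multiple of its cycle lengths: lcm(5, 2) = 10.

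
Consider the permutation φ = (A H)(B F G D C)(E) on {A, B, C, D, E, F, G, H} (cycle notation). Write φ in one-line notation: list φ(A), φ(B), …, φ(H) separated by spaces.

Reading each image from the cycles: A↦H, B↦F, C↦B, D↦C, E↦E, F↦G, G↦D, H↦A.
So the one-line form is H F B C E G D A.

H F B C E G D A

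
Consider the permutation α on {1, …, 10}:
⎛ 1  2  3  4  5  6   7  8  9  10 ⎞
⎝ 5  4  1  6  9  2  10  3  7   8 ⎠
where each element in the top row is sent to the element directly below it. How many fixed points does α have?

0

No element satisfies α(x) = x, so there are 0 fixed points.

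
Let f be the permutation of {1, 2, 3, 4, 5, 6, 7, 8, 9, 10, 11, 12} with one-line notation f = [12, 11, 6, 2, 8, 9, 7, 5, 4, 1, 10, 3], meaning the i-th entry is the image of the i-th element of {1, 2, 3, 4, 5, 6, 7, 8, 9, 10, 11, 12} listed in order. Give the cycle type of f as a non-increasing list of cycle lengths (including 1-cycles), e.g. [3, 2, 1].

[9, 2, 1]

The disjoint cycles are (1 12 3 6 9 4 2 11 10)(5 8)(7), with lengths 9, 2, 1 in non-increasing order.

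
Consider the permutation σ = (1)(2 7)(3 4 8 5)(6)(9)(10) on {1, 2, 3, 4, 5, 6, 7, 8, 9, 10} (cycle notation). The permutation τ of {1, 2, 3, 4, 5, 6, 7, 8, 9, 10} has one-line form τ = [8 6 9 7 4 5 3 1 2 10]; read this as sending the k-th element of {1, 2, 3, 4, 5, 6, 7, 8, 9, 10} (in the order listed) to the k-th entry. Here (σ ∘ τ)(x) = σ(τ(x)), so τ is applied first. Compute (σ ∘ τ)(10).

10

(σ ∘ τ)(10) = σ(τ(10)). τ(10) = 10, then σ(10) = 10. So (σ ∘ τ)(10) = 10.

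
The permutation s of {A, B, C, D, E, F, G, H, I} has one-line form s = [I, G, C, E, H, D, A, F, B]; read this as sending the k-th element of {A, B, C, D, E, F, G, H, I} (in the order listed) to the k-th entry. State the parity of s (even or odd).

even

In disjoint-cycle form the cycle lengths are 4, 4, 1.
A cycle is odd iff its length is even; s has 2 even-length cycles, so sgn(s) = (−1)^2 and s is even.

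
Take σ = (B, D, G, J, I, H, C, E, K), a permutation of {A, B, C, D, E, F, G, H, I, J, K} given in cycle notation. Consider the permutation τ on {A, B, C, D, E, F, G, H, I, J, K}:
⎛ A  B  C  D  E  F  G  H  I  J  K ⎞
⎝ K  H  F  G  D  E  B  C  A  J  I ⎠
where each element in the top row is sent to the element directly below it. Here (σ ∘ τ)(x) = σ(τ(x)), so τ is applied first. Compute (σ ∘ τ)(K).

(σ ∘ τ)(K) = σ(τ(K)). τ(K) = I, then σ(I) = H. So (σ ∘ τ)(K) = H.

H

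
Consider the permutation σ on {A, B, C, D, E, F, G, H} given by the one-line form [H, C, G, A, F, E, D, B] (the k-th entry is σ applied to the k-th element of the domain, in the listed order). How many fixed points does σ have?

0

No element satisfies σ(x) = x, so there are 0 fixed points.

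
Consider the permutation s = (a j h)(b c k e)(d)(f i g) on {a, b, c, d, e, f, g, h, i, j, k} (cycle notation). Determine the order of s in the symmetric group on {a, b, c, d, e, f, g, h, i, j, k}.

12

The disjoint cycles have lengths 4, 3, 3, 1.
Since disjoint cycles commute, ord(s) = lcm(4, 3, 3) = 12.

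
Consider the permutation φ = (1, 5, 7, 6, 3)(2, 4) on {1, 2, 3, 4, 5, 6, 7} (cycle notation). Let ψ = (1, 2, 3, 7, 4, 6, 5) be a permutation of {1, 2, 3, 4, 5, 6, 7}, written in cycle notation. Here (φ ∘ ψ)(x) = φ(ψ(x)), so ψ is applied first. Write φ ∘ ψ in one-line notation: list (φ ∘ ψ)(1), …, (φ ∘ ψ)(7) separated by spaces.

For each element, apply ψ then φ: 1 → 2 → 4; 2 → 3 → 1; 3 → 7 → 6; 4 → 6 → 3; 5 → 1 → 5; 6 → 5 → 7; 7 → 4 → 2.
So φ ∘ ψ in one-line form is 4 1 6 3 5 7 2.

4 1 6 3 5 7 2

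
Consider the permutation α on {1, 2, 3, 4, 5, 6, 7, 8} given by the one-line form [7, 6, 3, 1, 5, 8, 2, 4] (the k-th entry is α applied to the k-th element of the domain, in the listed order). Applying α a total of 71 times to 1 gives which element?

4

Tracing 1 → 7 → … returns to 1 after 6 steps, so 1 lies in a 6-cycle (1 7 2 6 8 4).
Powers repeat with period 6 on this cycle, and 71 mod 6 = 5, so α^71(1) = α^5(1).
Stepping 5 places around the cycle: 1 → 7 → 2 → 6 → 8 → 4.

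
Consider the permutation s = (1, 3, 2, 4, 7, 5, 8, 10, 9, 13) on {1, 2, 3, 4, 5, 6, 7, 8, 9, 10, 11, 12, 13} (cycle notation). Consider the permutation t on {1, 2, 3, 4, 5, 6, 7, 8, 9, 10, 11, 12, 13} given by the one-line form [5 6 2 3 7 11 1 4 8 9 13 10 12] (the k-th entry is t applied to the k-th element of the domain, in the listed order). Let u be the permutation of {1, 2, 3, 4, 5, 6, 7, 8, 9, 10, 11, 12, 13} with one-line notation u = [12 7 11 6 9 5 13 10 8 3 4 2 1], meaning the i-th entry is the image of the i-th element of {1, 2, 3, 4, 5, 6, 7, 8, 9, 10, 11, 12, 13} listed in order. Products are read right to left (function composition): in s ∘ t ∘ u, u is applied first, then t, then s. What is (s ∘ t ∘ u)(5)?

10

Chase 5: u(5) = 9; t(9) = 8; s(8) = 10. Hence (s ∘ t ∘ u)(5) = 10.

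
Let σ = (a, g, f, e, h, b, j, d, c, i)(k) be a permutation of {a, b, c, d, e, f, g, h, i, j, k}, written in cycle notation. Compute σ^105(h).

h lies in the 10-cycle (a, g, f, e, h, b, j, d, c, i).
Since the cycle has length 10, σ^105 acts on it the same as σ^5 (105 mod 10 = 5).
Advancing 5 steps from h: h → b → j → d → c → i.

i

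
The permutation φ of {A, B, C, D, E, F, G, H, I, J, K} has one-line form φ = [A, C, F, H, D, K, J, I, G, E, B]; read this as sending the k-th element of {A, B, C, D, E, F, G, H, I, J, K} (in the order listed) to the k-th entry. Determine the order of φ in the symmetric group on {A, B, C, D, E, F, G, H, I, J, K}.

12

Decomposing into disjoint cycles gives cycle lengths 6, 4, 1.
Since disjoint cycles commute, ord(φ) = lcm(6, 4) = 12.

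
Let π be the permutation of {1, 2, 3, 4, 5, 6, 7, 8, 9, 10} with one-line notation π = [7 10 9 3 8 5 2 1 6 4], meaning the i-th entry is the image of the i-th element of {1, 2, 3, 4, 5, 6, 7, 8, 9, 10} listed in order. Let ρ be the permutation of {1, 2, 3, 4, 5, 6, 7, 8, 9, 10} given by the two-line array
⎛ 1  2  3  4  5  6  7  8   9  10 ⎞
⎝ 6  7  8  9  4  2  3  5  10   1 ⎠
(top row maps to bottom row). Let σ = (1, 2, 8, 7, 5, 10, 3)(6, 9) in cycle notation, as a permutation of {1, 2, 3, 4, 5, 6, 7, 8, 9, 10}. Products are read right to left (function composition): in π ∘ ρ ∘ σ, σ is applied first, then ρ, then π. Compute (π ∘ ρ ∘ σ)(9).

10

Chase 9: σ(9) = 6; ρ(6) = 2; π(2) = 10. Hence (π ∘ ρ ∘ σ)(9) = 10.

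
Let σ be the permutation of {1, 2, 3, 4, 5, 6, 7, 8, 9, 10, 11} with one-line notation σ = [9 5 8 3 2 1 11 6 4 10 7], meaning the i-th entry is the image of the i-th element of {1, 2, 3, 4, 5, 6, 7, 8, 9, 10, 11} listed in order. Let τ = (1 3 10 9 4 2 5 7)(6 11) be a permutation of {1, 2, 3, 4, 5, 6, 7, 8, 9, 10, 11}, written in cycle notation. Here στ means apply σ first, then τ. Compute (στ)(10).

9

First apply σ: σ(10) = 10, then τ(10) = 9. Thus (στ)(10) = 9.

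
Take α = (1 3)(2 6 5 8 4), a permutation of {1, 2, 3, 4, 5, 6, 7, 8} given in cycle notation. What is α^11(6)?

6 lies in the 5-cycle (2 6 5 8 4).
On a 5-cycle, α^5 is the identity, so α^11 = α^1 there (11 ≡ 1 mod 5).
Stepping 1 place around the cycle: 6 → 5.

5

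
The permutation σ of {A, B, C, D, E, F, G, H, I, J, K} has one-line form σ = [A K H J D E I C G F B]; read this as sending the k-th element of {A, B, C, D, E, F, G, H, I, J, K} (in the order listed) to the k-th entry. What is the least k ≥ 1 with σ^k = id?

4

Writing σ as disjoint cycles, the cycle lengths are 4, 2, 2, 2, 1.
Since disjoint cycles commute, ord(σ) = lcm(4, 2, 2, 2) = 4.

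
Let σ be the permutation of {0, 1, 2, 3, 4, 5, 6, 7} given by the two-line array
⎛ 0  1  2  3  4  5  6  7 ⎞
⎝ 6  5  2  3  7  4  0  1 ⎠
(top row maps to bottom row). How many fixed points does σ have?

2

The fixed points (elements with σ(x) = x) are {2, 3}, so there are 2.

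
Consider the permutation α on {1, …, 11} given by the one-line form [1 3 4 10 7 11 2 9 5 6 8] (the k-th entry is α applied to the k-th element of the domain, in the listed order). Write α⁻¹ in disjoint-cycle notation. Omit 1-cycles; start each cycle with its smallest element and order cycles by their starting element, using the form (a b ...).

First write α in disjoint cycles: (2 3 4 10 6 11 8 9 5 7).
The inverse reverses every cycle; in canonical form, α⁻¹ = (2 7 5 9 8 11 6 10 4 3).

(2 7 5 9 8 11 6 10 4 3)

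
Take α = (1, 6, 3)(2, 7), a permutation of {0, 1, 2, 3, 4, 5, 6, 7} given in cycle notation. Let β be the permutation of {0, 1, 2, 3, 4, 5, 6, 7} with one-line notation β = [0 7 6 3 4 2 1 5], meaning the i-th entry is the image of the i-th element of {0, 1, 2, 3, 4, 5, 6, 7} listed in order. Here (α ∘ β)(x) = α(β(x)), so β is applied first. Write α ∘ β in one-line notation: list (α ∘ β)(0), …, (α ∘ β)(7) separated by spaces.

0 2 3 1 4 7 6 5

For each element, apply β then α: 0 → 0 → 0; 1 → 7 → 2; 2 → 6 → 3; 3 → 3 → 1; 4 → 4 → 4; 5 → 2 → 7; 6 → 1 → 6; 7 → 5 → 5.
So α ∘ β in one-line form is 0 2 3 1 4 7 6 5.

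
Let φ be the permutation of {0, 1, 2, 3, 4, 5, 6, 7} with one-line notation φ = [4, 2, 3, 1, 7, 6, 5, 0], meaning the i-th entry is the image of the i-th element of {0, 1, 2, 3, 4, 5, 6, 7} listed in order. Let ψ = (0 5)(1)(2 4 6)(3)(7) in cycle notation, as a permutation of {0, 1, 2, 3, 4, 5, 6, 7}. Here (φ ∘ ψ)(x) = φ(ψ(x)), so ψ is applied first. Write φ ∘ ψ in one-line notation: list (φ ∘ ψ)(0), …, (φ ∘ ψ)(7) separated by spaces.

(φ ∘ ψ)(x) = φ(ψ(x)). Computing each image: φ(ψ(0)) = φ(5) = 6, φ(ψ(1)) = φ(1) = 2, φ(ψ(2)) = φ(4) = 7, φ(ψ(3)) = φ(3) = 1, φ(ψ(4)) = φ(6) = 5, φ(ψ(5)) = φ(0) = 4, φ(ψ(6)) = φ(2) = 3, φ(ψ(7)) = φ(7) = 0.
Hence φ ∘ ψ = [6 2 7 1 5 4 3 0].

6 2 7 1 5 4 3 0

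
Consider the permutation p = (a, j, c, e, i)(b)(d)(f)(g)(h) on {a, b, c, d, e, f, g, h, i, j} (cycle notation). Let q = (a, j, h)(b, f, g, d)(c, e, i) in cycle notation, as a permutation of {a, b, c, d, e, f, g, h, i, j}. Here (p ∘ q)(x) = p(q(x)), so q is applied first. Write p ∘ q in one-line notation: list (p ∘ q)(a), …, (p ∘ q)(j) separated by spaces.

c f i b a g d j e h

For each element, apply q then p: a → j → c; b → f → f; c → e → i; d → b → b; e → i → a; f → g → g; g → d → d; h → a → j; i → c → e; j → h → h.
So p ∘ q in one-line form is c f i b a g d j e h.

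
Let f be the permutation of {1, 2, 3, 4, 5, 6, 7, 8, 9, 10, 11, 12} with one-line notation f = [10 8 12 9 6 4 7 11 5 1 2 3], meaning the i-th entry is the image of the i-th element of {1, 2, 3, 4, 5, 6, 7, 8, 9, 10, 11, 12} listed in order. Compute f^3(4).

6

Tracing 4 → 9 → … returns to 4 after 4 steps, so 4 lies in a 4-cycle (4, 9, 5, 6).
Stepping 3 places around the cycle: 4 → 9 → 5 → 6.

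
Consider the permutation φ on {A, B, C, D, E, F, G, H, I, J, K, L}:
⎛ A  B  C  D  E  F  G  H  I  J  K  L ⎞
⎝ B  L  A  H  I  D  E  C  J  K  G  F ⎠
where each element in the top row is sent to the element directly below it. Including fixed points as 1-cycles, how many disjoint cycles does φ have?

The cycle decomposition is (A B L F D H C)(E I J K G), which has 2 cycles (counting 1-cycles).

2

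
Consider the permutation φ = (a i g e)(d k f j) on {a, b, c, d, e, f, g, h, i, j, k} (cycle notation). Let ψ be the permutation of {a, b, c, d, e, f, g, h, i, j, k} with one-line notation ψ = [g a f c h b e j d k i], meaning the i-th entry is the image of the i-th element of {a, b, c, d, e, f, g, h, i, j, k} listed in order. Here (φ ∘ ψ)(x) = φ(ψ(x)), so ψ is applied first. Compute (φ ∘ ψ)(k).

(φ ∘ ψ)(k) = φ(ψ(k)). ψ(k) = i, then φ(i) = g. So (φ ∘ ψ)(k) = g.

g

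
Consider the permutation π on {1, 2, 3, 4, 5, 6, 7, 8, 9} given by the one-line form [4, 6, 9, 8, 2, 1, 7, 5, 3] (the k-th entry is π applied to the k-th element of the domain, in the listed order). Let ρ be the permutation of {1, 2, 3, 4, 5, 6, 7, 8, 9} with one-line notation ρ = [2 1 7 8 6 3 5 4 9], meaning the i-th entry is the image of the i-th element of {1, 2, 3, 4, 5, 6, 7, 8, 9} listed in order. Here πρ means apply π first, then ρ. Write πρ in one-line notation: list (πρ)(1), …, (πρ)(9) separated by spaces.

8 3 9 4 1 2 5 6 7

(πρ)(x) = ρ(π(x)). Computing each image: ρ(π(1)) = ρ(4) = 8, ρ(π(2)) = ρ(6) = 3, ρ(π(3)) = ρ(9) = 9, ρ(π(4)) = ρ(8) = 4, ρ(π(5)) = ρ(2) = 1, ρ(π(6)) = ρ(1) = 2, ρ(π(7)) = ρ(7) = 5, ρ(π(8)) = ρ(5) = 6, ρ(π(9)) = ρ(3) = 7.
Hence πρ = [8 3 9 4 1 2 5 6 7].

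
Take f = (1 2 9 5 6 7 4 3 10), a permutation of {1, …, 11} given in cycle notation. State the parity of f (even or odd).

even

The cycle lengths are 9, 1, 1.
A cycle is odd iff its length is even; f has 0 even-length cycles, so sgn(f) = (−1)^0 and f is even.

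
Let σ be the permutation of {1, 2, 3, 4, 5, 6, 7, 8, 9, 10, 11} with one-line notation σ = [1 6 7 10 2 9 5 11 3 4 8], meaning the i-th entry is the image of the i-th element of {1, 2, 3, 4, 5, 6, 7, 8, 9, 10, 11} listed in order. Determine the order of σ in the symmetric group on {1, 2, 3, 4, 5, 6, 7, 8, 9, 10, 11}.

Writing σ as disjoint cycles, the cycle lengths are 6, 2, 2, 1.
Since disjoint cycles commute, ord(σ) = lcm(6, 2, 2) = 6.

6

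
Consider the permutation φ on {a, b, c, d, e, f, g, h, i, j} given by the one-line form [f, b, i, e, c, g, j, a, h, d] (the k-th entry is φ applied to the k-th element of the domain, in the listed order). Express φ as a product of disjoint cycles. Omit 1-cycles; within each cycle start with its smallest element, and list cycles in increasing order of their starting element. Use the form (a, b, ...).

From a: a → f → g → j → d → e → c → i → h → a, closing the cycle (a, f, g, j, d, e, c, i, h).
Continuing from each remaining unvisited element yields (a, f, g, j, d, e, c, i, h).

(a, f, g, j, d, e, c, i, h)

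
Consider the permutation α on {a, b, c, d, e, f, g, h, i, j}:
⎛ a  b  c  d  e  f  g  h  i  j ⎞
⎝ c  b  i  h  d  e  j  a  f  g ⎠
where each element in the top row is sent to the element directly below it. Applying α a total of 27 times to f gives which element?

Tracing f → e → … returns to f after 7 steps, so f lies in a 7-cycle (a c i f e d h).
Powers repeat with period 7 on this cycle, and 27 mod 7 = 6, so α^27(f) = α^6(f).
Stepping 6 places around the cycle: f → e → d → h → a → c → i.

i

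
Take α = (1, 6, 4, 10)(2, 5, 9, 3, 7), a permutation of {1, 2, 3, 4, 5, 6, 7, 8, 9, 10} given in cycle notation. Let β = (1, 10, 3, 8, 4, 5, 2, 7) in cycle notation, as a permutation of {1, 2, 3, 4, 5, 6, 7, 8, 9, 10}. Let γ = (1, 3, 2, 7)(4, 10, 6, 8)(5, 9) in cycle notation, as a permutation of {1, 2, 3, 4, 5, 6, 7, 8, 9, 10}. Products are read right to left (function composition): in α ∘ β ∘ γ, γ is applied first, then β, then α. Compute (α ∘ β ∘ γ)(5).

Apply the permutations in order: γ(5) = 9, then β(9) = 9, then α(9) = 3. So (α ∘ β ∘ γ)(5) = 3.

3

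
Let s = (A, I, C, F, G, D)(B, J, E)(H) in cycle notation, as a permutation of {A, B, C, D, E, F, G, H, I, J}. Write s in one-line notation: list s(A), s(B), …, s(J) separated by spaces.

Each element maps to the next entry in its cycle (wrapping to the front): A↦I, B↦J, C↦F, D↦A, E↦B, F↦G, G↦D, H↦H, I↦C, J↦E.
So the one-line form is I J F A B G D H C E.

I J F A B G D H C E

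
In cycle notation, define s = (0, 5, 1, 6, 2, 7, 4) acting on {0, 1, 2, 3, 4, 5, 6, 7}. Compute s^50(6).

6 lies in the 7-cycle (0, 5, 1, 6, 2, 7, 4).
On a 7-cycle, s^7 is the identity, so s^50 = s^1 there (50 ≡ 1 mod 7).
Advancing 1 step from 6: 6 → 2.

2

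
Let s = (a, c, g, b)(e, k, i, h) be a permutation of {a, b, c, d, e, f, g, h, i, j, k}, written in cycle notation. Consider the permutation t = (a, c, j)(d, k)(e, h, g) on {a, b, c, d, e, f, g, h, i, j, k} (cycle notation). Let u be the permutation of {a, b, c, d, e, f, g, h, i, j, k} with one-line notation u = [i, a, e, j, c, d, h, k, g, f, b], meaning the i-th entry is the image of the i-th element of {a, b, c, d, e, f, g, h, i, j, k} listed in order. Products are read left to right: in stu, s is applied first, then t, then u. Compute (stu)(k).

g

(stu)(k) = u(t(s(k))). s(k) = i, then t(i) = i, then u(i) = g, so the result is g.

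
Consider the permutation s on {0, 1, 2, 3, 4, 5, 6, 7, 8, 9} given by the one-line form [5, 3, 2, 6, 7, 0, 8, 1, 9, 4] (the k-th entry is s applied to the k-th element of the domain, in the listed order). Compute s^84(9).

Tracing 9 → 4 → … returns to 9 after 7 steps, so 9 lies in a 7-cycle (1, 3, 6, 8, 9, 4, 7).
Powers repeat with period 7 on this cycle, and 84 mod 7 = 0, so s^84(9) = s^0(9).
So s^84(9) = 9.

9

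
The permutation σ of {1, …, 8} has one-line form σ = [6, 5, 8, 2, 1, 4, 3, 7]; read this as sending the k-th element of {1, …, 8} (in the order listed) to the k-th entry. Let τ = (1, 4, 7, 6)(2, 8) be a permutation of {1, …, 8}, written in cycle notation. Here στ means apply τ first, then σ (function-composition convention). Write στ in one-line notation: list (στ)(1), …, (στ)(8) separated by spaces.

2 7 8 3 1 6 4 5

(στ)(x) = σ(τ(x)). Computing each image: σ(τ(1)) = σ(4) = 2, σ(τ(2)) = σ(8) = 7, σ(τ(3)) = σ(3) = 8, σ(τ(4)) = σ(7) = 3, σ(τ(5)) = σ(5) = 1, σ(τ(6)) = σ(1) = 6, σ(τ(7)) = σ(6) = 4, σ(τ(8)) = σ(2) = 5.
Hence στ = [2 7 8 3 1 6 4 5].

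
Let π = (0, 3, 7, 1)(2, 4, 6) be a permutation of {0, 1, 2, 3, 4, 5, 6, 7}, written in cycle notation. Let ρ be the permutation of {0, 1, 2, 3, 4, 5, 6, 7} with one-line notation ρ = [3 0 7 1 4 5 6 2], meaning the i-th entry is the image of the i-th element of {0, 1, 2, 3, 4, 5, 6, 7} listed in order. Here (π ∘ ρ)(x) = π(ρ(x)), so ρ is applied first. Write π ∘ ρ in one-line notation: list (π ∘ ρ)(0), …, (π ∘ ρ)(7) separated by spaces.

7 3 1 0 6 5 2 4

(π ∘ ρ)(x) = π(ρ(x)). Computing each image: π(ρ(0)) = π(3) = 7, π(ρ(1)) = π(0) = 3, π(ρ(2)) = π(7) = 1, π(ρ(3)) = π(1) = 0, π(ρ(4)) = π(4) = 6, π(ρ(5)) = π(5) = 5, π(ρ(6)) = π(6) = 2, π(ρ(7)) = π(2) = 4.
Hence π ∘ ρ = [7 3 1 0 6 5 2 4].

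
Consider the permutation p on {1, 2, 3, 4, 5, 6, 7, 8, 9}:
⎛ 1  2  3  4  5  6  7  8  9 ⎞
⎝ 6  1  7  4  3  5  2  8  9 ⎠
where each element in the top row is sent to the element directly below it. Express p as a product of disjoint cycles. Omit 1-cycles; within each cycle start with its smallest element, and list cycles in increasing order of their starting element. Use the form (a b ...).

From 1: 1 → 6 → 5 → 3 → 7 → 2 → 1, closing the cycle (1 6 5 3 7 2).
Continuing from each remaining unvisited element yields (1 6 5 3 7 2).

(1 6 5 3 7 2)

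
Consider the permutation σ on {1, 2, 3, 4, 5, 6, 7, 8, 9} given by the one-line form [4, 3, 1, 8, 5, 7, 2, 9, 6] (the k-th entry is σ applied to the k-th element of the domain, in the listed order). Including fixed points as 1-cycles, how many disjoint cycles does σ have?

2

The cycle decomposition is (1, 4, 8, 9, 6, 7, 2, 3)(5), which has 2 cycles (counting 1-cycles).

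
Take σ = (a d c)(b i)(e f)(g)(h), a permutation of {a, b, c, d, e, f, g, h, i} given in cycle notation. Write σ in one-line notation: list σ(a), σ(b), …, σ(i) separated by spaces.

Image by image: a↦d, b↦i, c↦a, d↦c, e↦f, f↦e, g↦g, h↦h, i↦b.
Listing these in domain order gives d i a c f e g h b.

d i a c f e g h b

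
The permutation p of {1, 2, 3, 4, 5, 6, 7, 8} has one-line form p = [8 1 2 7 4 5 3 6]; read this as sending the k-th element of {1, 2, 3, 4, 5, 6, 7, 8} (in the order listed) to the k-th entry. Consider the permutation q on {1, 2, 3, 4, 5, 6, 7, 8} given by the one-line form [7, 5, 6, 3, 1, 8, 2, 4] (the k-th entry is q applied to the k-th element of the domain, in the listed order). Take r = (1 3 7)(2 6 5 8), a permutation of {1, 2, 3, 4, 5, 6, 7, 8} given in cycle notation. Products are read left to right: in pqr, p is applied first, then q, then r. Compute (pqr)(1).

4

Apply the permutations in order: p(1) = 8, then q(8) = 4, then r(4) = 4. So (pqr)(1) = 4.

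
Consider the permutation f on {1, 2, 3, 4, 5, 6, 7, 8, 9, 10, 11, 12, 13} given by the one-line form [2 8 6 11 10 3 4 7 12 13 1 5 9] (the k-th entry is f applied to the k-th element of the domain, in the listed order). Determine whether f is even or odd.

even

In disjoint-cycle form the cycle lengths are 6, 5, 2.
A cycle of length ℓ contributes ℓ−1 transpositions, so f is a product of 5 + 4 + 1 = 10 transpositions — even.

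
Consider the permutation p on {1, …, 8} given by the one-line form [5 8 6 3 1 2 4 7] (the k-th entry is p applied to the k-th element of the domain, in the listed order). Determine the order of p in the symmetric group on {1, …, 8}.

The disjoint-cycle form of p has cycle lengths 6, 2.
The order is lcm(6, 2) = 6.

6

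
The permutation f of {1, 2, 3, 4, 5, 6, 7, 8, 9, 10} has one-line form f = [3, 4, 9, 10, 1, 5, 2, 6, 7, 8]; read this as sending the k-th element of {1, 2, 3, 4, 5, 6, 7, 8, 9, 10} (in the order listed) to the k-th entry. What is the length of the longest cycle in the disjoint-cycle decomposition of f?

10

Decomposing into disjoint cycles gives (1 3 9 7 2 4 10 8 6 5); the longest has length 10.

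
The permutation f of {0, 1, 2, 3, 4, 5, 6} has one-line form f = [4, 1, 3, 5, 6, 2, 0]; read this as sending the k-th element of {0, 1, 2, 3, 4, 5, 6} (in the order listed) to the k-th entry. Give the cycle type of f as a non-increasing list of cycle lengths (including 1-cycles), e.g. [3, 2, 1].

[3, 3, 1]

The disjoint cycles are (0, 4, 6)(1)(2, 3, 5), with lengths 3, 3, 1 in non-increasing order.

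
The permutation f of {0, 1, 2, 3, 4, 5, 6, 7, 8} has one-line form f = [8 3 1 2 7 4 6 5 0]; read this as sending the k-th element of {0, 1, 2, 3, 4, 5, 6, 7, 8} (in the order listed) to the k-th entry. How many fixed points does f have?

1

The fixed points (elements with f(x) = x) are {6}, so there is 1.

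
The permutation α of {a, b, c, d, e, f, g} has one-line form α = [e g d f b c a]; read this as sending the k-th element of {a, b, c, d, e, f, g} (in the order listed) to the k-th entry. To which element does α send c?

c is element number 3 of the domain, and entry number 3 of the one-line form is d, so α(c) = d.

d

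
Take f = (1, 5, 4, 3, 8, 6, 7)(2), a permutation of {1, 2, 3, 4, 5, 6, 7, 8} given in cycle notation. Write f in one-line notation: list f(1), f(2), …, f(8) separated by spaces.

Each element maps to the next entry in its cycle (wrapping to the front): 1↦5, 2↦2, 3↦8, 4↦3, 5↦4, 6↦7, 7↦1, 8↦6.
So the one-line form is 5 2 8 3 4 7 1 6.

5 2 8 3 4 7 1 6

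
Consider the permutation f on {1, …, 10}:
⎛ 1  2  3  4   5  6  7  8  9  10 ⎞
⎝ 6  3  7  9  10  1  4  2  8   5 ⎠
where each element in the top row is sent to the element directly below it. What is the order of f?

6

Decomposing into disjoint cycles gives cycle lengths 6, 2, 2.
Since disjoint cycles commute, ord(f) = lcm(6, 2, 2) = 6.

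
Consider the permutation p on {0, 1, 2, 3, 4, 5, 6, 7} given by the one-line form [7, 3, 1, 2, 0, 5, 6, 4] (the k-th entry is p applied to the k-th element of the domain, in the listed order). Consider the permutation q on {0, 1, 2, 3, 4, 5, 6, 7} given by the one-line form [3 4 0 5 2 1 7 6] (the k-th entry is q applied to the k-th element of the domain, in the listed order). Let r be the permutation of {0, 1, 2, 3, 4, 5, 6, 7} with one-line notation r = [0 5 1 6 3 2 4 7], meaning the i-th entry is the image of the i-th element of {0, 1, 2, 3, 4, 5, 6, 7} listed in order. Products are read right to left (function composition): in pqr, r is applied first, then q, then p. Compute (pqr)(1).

3

(pqr)(1) = p(q(r(1))). r(1) = 5, then q(5) = 1, then p(1) = 3, so the result is 3.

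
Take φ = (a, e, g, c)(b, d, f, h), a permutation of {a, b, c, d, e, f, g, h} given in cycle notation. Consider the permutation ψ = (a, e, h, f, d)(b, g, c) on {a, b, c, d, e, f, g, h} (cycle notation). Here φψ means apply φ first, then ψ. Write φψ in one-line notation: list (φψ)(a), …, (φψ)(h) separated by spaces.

Chase each element through φ then ψ: a → e → h; b → d → a; c → a → e; d → f → d; e → g → c; f → h → f; g → c → b; h → b → g.
Collecting the images, φψ = [h a e d c f b g].

h a e d c f b g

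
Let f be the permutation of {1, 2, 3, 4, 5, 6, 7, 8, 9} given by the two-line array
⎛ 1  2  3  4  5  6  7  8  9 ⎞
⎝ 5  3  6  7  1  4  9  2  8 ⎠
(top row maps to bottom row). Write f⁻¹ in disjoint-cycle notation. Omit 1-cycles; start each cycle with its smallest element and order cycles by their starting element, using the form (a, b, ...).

(1, 5)(2, 8, 9, 7, 4, 6, 3)

First write f in disjoint cycles: (1, 5)(2, 3, 6, 4, 7, 9, 8).
The inverse reverses every cycle; in canonical form, f⁻¹ = (1, 5)(2, 8, 9, 7, 4, 6, 3).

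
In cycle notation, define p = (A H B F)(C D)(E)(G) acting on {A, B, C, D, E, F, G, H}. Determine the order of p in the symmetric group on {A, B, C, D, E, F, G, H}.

4

The cycle type of p is (4, 2, 1, 1).
The order of p is the least common multiple of its cycle lengths: lcm(4, 2) = 4.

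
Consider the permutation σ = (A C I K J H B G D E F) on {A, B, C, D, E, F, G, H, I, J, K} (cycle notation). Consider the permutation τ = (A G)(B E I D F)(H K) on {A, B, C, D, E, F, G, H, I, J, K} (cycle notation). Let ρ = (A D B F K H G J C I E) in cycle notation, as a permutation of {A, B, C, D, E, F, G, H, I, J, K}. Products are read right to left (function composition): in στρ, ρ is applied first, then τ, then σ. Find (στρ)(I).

K

(στρ)(I) = σ(τ(ρ(I))). ρ(I) = E, then τ(E) = I, then σ(I) = K, so the result is K.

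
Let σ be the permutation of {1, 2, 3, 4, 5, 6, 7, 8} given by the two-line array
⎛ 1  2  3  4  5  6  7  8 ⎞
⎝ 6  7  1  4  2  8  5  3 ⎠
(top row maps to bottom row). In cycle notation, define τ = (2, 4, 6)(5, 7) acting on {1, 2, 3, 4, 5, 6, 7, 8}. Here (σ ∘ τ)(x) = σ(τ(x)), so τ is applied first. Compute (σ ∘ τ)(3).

1

τ(3) = 3, then σ(3) = 1; composing gives (σ ∘ τ)(3) = 1.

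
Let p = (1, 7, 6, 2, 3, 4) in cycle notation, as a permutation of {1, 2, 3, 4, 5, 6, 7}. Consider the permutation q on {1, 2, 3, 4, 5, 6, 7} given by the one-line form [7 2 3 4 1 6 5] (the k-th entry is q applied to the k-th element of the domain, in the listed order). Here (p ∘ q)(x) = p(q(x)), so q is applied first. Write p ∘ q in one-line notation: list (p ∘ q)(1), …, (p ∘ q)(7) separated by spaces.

6 3 4 1 7 2 5

(p ∘ q)(x) = p(q(x)). Computing each image: p(q(1)) = p(7) = 6, p(q(2)) = p(2) = 3, p(q(3)) = p(3) = 4, p(q(4)) = p(4) = 1, p(q(5)) = p(1) = 7, p(q(6)) = p(6) = 2, p(q(7)) = p(5) = 5.
Hence p ∘ q = [6 3 4 1 7 2 5].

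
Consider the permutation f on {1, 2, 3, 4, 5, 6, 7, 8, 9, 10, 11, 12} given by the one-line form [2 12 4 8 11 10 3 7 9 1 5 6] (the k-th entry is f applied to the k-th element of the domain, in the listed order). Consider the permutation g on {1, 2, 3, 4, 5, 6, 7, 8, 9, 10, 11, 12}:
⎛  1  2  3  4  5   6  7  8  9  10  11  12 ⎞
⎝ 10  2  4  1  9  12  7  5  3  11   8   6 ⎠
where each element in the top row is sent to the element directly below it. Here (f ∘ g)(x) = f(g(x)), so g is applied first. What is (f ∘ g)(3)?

8

First apply g: g(3) = 4, then f(4) = 8. Thus (f ∘ g)(3) = 8.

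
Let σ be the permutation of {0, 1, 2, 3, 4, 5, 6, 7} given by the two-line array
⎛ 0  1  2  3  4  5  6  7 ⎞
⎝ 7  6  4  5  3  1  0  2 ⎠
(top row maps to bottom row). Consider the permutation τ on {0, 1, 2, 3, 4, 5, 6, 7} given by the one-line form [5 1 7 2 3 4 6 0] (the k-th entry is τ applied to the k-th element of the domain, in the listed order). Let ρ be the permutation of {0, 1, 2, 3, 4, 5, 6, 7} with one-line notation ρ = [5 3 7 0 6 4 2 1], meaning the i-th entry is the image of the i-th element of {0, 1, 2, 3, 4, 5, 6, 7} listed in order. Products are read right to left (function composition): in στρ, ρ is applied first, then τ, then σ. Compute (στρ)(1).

4

(στρ)(1) = σ(τ(ρ(1))). ρ(1) = 3, then τ(3) = 2, then σ(2) = 4, so the result is 4.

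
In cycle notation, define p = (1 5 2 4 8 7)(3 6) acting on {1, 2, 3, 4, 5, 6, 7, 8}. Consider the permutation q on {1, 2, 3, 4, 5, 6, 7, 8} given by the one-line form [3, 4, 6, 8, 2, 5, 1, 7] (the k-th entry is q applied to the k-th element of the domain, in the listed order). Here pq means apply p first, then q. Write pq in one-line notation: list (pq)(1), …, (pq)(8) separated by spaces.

Chase each element through p then q: 1 → 5 → 2; 2 → 4 → 8; 3 → 6 → 5; 4 → 8 → 7; 5 → 2 → 4; 6 → 3 → 6; 7 → 1 → 3; 8 → 7 → 1.
Collecting the images, pq = [2 8 5 7 4 6 3 1].

2 8 5 7 4 6 3 1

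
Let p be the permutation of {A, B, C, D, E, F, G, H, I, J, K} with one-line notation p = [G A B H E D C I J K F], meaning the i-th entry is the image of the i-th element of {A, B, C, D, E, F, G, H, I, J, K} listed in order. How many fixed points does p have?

1

The fixed points (elements with p(x) = x) are {E}, so there is 1.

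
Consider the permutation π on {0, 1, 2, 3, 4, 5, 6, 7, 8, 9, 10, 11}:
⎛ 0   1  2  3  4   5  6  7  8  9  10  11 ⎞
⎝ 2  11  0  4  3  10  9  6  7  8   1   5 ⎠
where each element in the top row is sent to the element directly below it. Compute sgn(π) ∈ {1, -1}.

1

In disjoint-cycle form the cycle lengths are 4, 4, 2, 2.
A cycle is odd iff its length is even; π has 4 even-length cycles, so sgn(π) = (−1)^4 and π is even.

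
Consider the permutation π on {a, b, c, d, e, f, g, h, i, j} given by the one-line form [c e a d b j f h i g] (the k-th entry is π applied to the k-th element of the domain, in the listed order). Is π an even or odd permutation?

even

In disjoint-cycle form the cycle lengths are 3, 2, 2, 1, 1, 1.
A cycle of length ℓ contributes ℓ−1 transpositions, so π is a product of 2 + 1 + 1 = 4 transpositions — even.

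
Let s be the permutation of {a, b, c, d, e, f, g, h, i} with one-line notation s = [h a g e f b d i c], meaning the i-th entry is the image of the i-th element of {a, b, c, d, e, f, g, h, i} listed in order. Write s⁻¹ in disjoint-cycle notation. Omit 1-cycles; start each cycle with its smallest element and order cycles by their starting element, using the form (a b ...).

(a b f e d g c i h)

First write s in disjoint cycles: (a h i c g d e f b).
Reversing each cycle (and rotating so the smallest element leads) gives s⁻¹ = (a b f e d g c i h).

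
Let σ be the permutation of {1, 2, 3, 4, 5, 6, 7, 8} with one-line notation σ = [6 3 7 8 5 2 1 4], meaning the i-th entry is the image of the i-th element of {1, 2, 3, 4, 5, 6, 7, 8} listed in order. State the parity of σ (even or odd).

odd

In disjoint-cycle form the cycle lengths are 5, 2, 1.
A cycle is odd iff its length is even; σ has 1 even-length cycle, so sgn(σ) = (−1)^1 and σ is odd.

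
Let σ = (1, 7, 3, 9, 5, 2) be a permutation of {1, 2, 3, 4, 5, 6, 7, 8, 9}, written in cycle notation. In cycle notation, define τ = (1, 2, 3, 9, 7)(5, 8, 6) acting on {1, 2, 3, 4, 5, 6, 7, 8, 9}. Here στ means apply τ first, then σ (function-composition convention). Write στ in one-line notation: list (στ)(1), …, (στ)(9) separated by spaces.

1 9 5 4 8 2 7 6 3

For each element, apply τ then σ: 1 → 2 → 1; 2 → 3 → 9; 3 → 9 → 5; 4 → 4 → 4; 5 → 8 → 8; 6 → 5 → 2; 7 → 1 → 7; 8 → 6 → 6; 9 → 7 → 3.
So στ in one-line form is 1 9 5 4 8 2 7 6 3.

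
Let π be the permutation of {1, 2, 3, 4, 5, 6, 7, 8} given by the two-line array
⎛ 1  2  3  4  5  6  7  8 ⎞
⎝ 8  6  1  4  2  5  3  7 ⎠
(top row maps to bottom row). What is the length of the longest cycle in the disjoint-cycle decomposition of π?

Decomposing into disjoint cycles gives (1, 8, 7, 3)(2, 6, 5); the longest has length 4.

4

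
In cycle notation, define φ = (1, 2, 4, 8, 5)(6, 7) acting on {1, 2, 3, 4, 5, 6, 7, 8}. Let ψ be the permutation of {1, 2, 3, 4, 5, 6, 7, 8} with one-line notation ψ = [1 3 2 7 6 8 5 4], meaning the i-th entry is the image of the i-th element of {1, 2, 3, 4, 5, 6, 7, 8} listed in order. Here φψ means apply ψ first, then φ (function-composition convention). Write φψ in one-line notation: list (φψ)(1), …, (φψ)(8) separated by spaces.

Chase each element through ψ then φ: 1 → 1 → 2; 2 → 3 → 3; 3 → 2 → 4; 4 → 7 → 6; 5 → 6 → 7; 6 → 8 → 5; 7 → 5 → 1; 8 → 4 → 8.
Collecting the images, φψ = [2 3 4 6 7 5 1 8].

2 3 4 6 7 5 1 8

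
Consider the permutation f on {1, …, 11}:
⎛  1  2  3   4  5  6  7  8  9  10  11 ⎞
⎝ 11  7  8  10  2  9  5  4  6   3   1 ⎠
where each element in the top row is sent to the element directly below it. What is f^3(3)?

Tracing 3 → 8 → … returns to 3 after 4 steps, so 3 lies in a 4-cycle (3 8 4 10).
Advancing 3 steps from 3: 3 → 8 → 4 → 10.

10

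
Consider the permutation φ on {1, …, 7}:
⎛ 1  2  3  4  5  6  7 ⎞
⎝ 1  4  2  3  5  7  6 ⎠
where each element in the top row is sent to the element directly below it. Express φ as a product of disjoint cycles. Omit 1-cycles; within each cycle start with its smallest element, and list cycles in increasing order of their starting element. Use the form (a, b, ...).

Iterating φ from 2 gives 2 → 4 → 3 → 2; that is the 3-cycle (2, 4, 3).
Continuing from each remaining unvisited element yields (2, 4, 3)(6, 7).

(2, 4, 3)(6, 7)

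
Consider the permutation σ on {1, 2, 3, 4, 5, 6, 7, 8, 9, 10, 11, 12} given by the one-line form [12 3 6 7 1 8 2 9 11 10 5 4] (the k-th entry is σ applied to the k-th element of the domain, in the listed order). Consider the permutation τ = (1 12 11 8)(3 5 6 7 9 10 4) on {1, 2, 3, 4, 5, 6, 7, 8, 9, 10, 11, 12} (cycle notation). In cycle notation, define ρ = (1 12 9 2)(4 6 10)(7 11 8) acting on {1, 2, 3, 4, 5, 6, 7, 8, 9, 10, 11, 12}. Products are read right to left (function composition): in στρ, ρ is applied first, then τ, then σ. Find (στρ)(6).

7

Apply the permutations in order: ρ(6) = 10, then τ(10) = 4, then σ(4) = 7. So (στρ)(6) = 7.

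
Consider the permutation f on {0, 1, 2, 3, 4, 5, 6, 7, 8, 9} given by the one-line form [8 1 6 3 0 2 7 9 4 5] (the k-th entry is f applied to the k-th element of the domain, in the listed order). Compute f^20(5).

Tracing 5 → 2 → … returns to 5 after 5 steps, so 5 lies in a 5-cycle (2 6 7 9 5).
Powers repeat with period 5 on this cycle, and 20 mod 5 = 0, so f^20(5) = f^0(5).
So f^20(5) = 5.

5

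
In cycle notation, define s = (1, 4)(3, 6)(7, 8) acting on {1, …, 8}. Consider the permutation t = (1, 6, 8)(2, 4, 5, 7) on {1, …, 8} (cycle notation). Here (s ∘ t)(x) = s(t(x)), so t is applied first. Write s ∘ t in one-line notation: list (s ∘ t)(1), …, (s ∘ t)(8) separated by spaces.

3 1 6 5 8 7 2 4

(s ∘ t)(x) = s(t(x)). Computing each image: s(t(1)) = s(6) = 3, s(t(2)) = s(4) = 1, s(t(3)) = s(3) = 6, s(t(4)) = s(5) = 5, s(t(5)) = s(7) = 8, s(t(6)) = s(8) = 7, s(t(7)) = s(2) = 2, s(t(8)) = s(1) = 4.
Hence s ∘ t = [3 1 6 5 8 7 2 4].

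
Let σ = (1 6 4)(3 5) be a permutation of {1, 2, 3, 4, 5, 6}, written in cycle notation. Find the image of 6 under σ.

4

Within (1 6 4), 6 ↦ 4.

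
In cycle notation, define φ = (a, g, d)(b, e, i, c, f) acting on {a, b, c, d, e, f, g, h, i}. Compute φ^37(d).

d lies in the 3-cycle (a, g, d).
Since the cycle has length 3, φ^37 acts on it the same as φ^1 (37 mod 3 = 1).
Advancing 1 step from d: d → a.

a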